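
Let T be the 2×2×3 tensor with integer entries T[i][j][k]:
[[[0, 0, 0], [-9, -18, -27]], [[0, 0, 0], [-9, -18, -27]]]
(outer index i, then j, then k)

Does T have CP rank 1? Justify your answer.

Yes

If T = a ⊗ b ⊗ c then every fibre of T is a multiple of the corresponding factor, so read the factors off the fibres through the nonzero entry T[0,1,0] = -9.
The mode-1 fibre T[:,1,0] = [-9, -9] gives a = [1, 1] (primitive direction); the mode-2 fibre T[0,:,0] = [0, -9] gives b = [0, 1]; then c[k] = T[0,1,k] / (a[0]·b[1]) = [-9, -18, -27] / 1 = [-9, -18, -27].
Expanding [1, 1] ⊗ [0, 1] ⊗ [-9, -18, -27] reproduces all 12 entries of T, so T = [1, 1] ⊗ [0, 1] ⊗ [-9, -18, -27] and rank(T) ≤ 1.
Equivalently every frontal slice T[:,:,k] is c[k] times the rank-1 matrix [1, 1] ⊗ [0, 1]. So T has rank 1 (it is nonzero).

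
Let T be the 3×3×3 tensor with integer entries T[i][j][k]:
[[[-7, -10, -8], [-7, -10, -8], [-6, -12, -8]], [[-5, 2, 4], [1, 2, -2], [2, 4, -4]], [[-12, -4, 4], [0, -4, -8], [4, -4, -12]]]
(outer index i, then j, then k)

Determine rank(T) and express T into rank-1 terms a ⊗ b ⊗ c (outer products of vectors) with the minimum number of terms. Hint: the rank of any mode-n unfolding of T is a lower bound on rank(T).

Lower bound: the mode-1 unfolding of T (rows indexed by i, columns by (j,k) = (0,0), (0,1), (0,2), (1,0), (1,1), (1,2), (2,0), (2,1), (2,2)) is [[-7, -10, -8, -7, -10, -8, -6, -12, -8], [-5, 2, 4, 1, 2, -2, 2, 4, -4], [-12, -4, 4, 0, -4, -8, 4, -4, -12]].
There the 3×3 minor on rows i ∈ {0, 1, 2}, columns (j,k) ∈ {(0,0), (0,1), (0,2)} is det [[-7, -10, -8], [-5, 2, 4], [-12, -4, 4]] = -240 ≠ 0, so this unfolding has rank ≥ 3; CP rank is at least every unfolding rank, so rank(T) ≥ 3. (Flattening ranks never certify an upper bound on CP rank; for that we must actually write T with 3 rank-1 terms.)
Upper bound: T is a sum of 3 rank-1 terms, T = (0, 1, 2) ⊗ (2, -1, -2) ⊗ (-2, 0, 2) + (1, -1, 0) ⊗ (1, 1, 2) ⊗ (1, -2, 0) + (2, 0, 1) ⊗ (1, 1, 1) ⊗ (-4, -4, -4) (one valid choice — decompositions are not unique — normalised so each a, b is primitive with positive first nonzero entry; check it by expanding all entries), so rank(T) ≤ 3.
These bounds meet, so rank(T) = 3.

rank(T) = 3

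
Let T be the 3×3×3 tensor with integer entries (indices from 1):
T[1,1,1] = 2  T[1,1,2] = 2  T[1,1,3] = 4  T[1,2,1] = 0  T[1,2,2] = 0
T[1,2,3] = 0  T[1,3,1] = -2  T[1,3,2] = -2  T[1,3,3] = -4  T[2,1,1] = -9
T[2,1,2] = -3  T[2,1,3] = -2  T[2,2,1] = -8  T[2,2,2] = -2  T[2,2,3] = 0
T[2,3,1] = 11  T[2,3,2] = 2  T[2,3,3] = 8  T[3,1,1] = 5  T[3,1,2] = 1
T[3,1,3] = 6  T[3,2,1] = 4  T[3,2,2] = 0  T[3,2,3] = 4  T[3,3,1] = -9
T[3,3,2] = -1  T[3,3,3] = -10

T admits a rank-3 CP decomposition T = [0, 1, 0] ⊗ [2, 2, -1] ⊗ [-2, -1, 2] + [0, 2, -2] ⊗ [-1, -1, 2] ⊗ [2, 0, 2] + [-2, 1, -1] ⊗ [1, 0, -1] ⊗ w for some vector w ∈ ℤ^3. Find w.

w = [-1, -1, -2]

Subtract the known terms from T to get the rank-1 residual R = [-2, 1, -1] ⊗ [1, 0, -1] ⊗ w, so R[i,j,k] = a[i]·b[j]·w[k]. Pick indices with nonzero a[1]·b[1] = (-2)·(1) = -2. Only the fibre through (1,1,·) is needed: R[1,1,:] = T[1,1,:] − Σₗ aₗ[1]bₗ[1]cₗ = [2, 2, 4] − (0)·(2)·[-2, -1, 2] − (0)·(-1)·[2, 0, 2] = [2, 2, 4]. Then w[k] = R[1,1,k] / -2 for each k, giving w = [2, 2, 4] / -2 = [-1, -1, -2].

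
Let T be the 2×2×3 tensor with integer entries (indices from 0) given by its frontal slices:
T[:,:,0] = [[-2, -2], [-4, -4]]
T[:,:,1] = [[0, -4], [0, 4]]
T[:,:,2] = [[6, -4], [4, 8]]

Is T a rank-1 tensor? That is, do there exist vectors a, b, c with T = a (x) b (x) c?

The mode-3 unfolding of T (rows indexed by k, columns by (i,j) = (0,0), (0,1), (1,0), (1,1)) is [[-2, -2, -4, -4], [0, -4, 0, 4], [6, -4, 4, 8]].
There the 3×3 minor on rows k ∈ {0, 1, 2}, columns (i,j) ∈ {(0,0), (0,1), (1,0)} is det [[-2, -2, -4], [0, -4, 0], [6, -4, 4]] = -64 ≠ 0, so this unfolding has rank ≥ 3; CP rank is at least every unfolding rank, so rank(T) ≥ 3.
In particular rank(T) ≥ 3 > 1, so T is not rank-1.

No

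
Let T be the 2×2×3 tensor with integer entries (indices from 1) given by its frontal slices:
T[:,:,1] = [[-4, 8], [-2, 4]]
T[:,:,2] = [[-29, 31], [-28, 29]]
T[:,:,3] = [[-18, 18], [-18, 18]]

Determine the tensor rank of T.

2

Lower bound: the mode-3 unfolding of T (rows indexed by k, columns by (i,j) = (1,1), (1,2), (2,1), (2,2)) is [[-4, 8, -2, 4], [-29, 31, -28, 29], [-18, 18, -18, 18]].
There the 2×2 minor on rows k ∈ {1, 2}, columns (i,j) ∈ {(1,1), (1,2)} is det [[-4, 8], [-29, 31]] = 108 ≠ 0, so this unfolding has rank ≥ 2; CP rank is at least every unfolding rank, so rank(T) ≥ 2. (Flattening ranks never certify an upper bound on CP rank; for that we must actually write T with 2 rank-1 terms.)
Upper bound — finding two terms. Write S_k = T[:,:,k] for the frontal slices: S₁ = [[-4, 8], [-2, 4]], S₂ = [[-29, 31], [-28, 29]], S₃ = [[-18, 18], [-18, 18]].
If T = a₁ ⊗ b₁ ⊗ c₁ + a₂ ⊗ b₂ ⊗ c₂ then each S_k = c₁[k]·a₁b₁ᵀ + c₂[k]·a₂b₂ᵀ. S₁ and S₂ are linearly independent, so a₁b₁ᵀ and a₂b₂ᵀ must span the same plane of matrices: they are the rank-1 matrices of the form x·S₁ + y·S₂.
det(x·S₁ + y·S₂) is 54·xy + 27·y² = 27·(y)(2·x + y), vanishing at (x:y) = (1:0) and (1:-2).
M₁ = S₁ = [[-4, 8], [-2, 4]] = (-2)·[2, 1][1, -2]ᵀ and M₂ = S₁ − 2·S₂ = [[54, -54], [54, -54]] = 54·[1, 1][1, -1]ᵀ, so take a₁ = [2, 1], b₁ = [1, -2], a₂ = [1, 1], b₂ = [1, -1].
Each slice is an integer combination of E₁ = a₁b₁ᵀ and E₂ = a₂b₂ᵀ: S₁ = −2·E₁, S₂ = −E₁ − 27·E₂, S₃ = −18·E₂; reading off coefficients, c₁ = [-2, -1, 0] and c₂ = [0, -27, -18].
Hence T = [2, 1] ⊗ [1, -2] ⊗ [-2, -1, 0] + [1, 1] ⊗ [1, -1] ⊗ [0, -27, -18], so rank(T) ≤ 2.
These bounds meet, so rank(T) = 2.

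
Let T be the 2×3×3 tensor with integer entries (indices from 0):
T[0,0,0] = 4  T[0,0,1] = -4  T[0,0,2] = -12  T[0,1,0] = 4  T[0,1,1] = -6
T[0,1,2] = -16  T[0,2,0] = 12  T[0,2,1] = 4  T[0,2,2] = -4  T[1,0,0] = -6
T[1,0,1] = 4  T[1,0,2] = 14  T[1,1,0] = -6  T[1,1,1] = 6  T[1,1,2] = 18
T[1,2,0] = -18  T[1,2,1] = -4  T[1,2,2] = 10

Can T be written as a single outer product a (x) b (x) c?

No

The mode-1 unfolding of T (rows indexed by i, columns by (j,k) = (0,0), (0,1), (0,2), (1,0), (1,1), (1,2), (2,0), (2,1), (2,2)) is [[4, -4, -12, 4, -6, -16, 12, 4, -4], [-6, 4, 14, -6, 6, 18, -18, -4, 10]].
There the 2×2 minor on rows i ∈ {0, 1}, columns (j,k) ∈ {(0,0), (0,1)} is det [[4, -4], [-6, 4]] = -8 ≠ 0, so this unfolding has rank ≥ 2; CP rank is at least every unfolding rank, so rank(T) ≥ 2.
In particular rank(T) ≥ 2 > 1, so T is not rank-1.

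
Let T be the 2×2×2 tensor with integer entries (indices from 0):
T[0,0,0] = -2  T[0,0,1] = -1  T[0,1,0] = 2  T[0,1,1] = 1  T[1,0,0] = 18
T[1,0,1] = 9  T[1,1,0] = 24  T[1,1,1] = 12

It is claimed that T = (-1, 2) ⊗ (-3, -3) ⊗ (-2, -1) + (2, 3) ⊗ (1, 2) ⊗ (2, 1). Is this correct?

Reconstruct entrywise from the claimed factors. For example, T[0,1,0] = 2 and Σₗ aₗ[0]bₗ[1]cₗ[0] = (-1)·(-3)·(-2) + (2)·(2)·(2) = 2; checking all 8 entries, every one matches. The claim holds.

Yes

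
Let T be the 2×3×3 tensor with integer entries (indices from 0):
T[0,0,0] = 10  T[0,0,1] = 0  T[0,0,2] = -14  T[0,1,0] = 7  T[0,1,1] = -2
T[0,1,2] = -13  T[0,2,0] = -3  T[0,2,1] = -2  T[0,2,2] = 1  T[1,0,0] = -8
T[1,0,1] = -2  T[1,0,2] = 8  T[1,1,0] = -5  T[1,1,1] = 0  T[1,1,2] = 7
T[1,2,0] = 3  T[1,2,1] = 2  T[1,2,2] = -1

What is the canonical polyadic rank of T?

2

Lower bound: in the mode-3 unfolding of T (rows indexed by k, columns by (i,j)) the 2×2 minor on rows k ∈ {0, 1}, columns (i,j) ∈ {(0,0), (0,1)} is det [[10, 7], [0, -2]] = -20 ≠ 0, so that unfolding has rank ≥ 2 and hence rank(T) ≥ 2 (CP rank is at least every unfolding rank, though it can be larger).
Upper bound: with S_k = T[:,:,k], the two rank-1 terms a₁b₁ᵀ, a₂b₂ᵀ are the rank-1 members of the pencil x·S₀ + y·S₁.
The 2×2 minor of x·S₀ + y·S₁ on rows {0,1}, columns {0,1} is 6·x² − 2·xy − 4·y² = 2·(3·x + 2·y)(x − y), vanishing at (x:y) = (2:-3) and (1:1).
M₁ = 2·S₀ − 3·S₁ = [[20, 20, 0], [-10, -10, 0]] = 10·[2, -1][1, 1, 0]ᵀ and M₂ = S₀ + S₁ = [[10, 5, -5], [-10, -5, 5]] = 5·[1, -1][2, 1, -1]ᵀ, so take a₁ = [2, -1], b₁ = [1, 1, 0], a₂ = [1, -1], b₂ = [2, 1, -1].
Each slice is an integer combination of E₁ = a₁b₁ᵀ and E₂ = a₂b₂ᵀ: S₀ = 2·E₁ + 3·E₂, S₁ = −2·E₁ + 2·E₂, S₂ = −6·E₁ − E₂; reading off coefficients, c₁ = [2, -2, -6] and c₂ = [3, 2, -1].
Hence T = [2, -1] (x) [1, 1, 0] (x) [2, -2, -6] + [1, -1] (x) [2, 1, -1] (x) [3, 2, -1], so rank(T) ≤ 2.
These bounds meet, so rank(T) = 2.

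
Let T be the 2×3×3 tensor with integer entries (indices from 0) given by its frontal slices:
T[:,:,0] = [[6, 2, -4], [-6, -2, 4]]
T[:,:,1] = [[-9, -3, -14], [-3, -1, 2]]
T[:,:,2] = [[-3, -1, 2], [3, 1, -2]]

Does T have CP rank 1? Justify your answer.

No

The mode-1 unfolding of T (rows indexed by i, columns by (j,k) = (0,0), (0,1), (0,2), (1,0), (1,1), (1,2), (2,0), (2,1), (2,2)) is [[6, -9, -3, 2, -3, -1, -4, -14, 2], [-6, -3, 3, -2, -1, 1, 4, 2, -2]].
There the 2×2 minor on rows i ∈ {0, 1}, columns (j,k) ∈ {(0,0), (0,1)} is det [[6, -9], [-6, -3]] = -72 ≠ 0, so this unfolding has rank ≥ 2; CP rank is at least every unfolding rank, so rank(T) ≥ 2.
In particular rank(T) ≥ 2 > 1, so T is not rank-1.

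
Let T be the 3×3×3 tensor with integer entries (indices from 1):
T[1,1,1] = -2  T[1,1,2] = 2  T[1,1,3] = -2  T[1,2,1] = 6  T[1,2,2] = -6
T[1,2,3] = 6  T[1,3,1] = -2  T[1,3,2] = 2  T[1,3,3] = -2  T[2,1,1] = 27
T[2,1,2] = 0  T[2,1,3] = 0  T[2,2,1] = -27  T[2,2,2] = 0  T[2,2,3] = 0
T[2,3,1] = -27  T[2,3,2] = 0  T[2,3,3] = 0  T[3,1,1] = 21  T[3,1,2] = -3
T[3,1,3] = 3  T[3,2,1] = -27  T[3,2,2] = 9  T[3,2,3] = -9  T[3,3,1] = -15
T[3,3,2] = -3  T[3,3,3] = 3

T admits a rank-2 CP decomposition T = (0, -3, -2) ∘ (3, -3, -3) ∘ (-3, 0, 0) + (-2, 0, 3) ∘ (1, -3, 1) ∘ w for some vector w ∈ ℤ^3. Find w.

Subtract the known terms from T to get the rank-1 residual R = (-2, 0, 3) ∘ (1, -3, 1) ∘ w, so R[i,j,k] = a[i]·b[j]·w[k]. Pick indices with nonzero a[1]·b[1] = (-2)·(1) = -2. Only the fibre through (1,1,·) is needed: R[1,1,:] = T[1,1,:] − Σₗ aₗ[1]bₗ[1]cₗ = [-2, 2, -2] − (0)·(3)·(-3, 0, 0) = [-2, 2, -2]. Then w[k] = R[1,1,k] / -2 for each k, giving w = [-2, 2, -2] / -2 = (1, -1, 1).

w = (1, -1, 1)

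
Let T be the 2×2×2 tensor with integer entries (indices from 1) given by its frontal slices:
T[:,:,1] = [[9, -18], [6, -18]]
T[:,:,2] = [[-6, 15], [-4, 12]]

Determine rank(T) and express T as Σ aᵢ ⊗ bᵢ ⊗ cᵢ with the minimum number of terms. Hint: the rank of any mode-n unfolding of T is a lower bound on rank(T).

rank(T) = 2

Lower bound: the mode-1 unfolding of T (rows indexed by i, columns by (j,k) = (1,1), (1,2), (2,1), (2,2)) is [[9, -6, -18, 15], [6, -4, -18, 12]].
There the 2×2 minor on rows i ∈ {1, 2}, columns (j,k) ∈ {(1,1), (2,1)} is det [[9, -18], [6, -18]] = -54 ≠ 0, so this unfolding has rank ≥ 2; CP rank is at least every unfolding rank, so rank(T) ≥ 2. (Unfolding ranks only ever bound the CP rank from below — rank(T) can be strictly larger than all of them — so the matching upper bound has to come from an explicit 2-term decomposition.)
Upper bound — finding two terms. Write S_k = T[:,:,k] for the frontal slices: S₁ = [[9, -18], [6, -18]], S₂ = [[-6, 15], [-4, 12]].
If T = a₁ ⊗ b₁ ⊗ c₁ + a₂ ⊗ b₂ ⊗ c₂ then each S_k = c₁[k]·a₁b₁ᵀ + c₂[k]·a₂b₂ᵀ. S₁ and S₂ are linearly independent, so a₁b₁ᵀ and a₂b₂ᵀ must span the same plane of matrices: they are the rank-1 matrices of the form x·S₁ + y·S₂.
det(x·S₁ + y·S₂) is −54·x² + 54·xy − 12·y² = (-6)·(3·x − 2·y)(3·x − y), vanishing at (x:y) = (2:3) and (1:3).
M₁ = 2·S₁ + 3·S₂ = [[0, 9], [0, 0]] = 9·[1, 0][0, 1]ᵀ and M₂ = S₁ + 3·S₂ = [[-9, 27], [-6, 18]] = (-3)·[3, 2][1, -3]ᵀ, so take a₁ = [1, 0], b₁ = [0, 1], a₂ = [3, 2], b₂ = [1, -3].
Each slice is an integer combination of E₁ = a₁b₁ᵀ and E₂ = a₂b₂ᵀ: S₁ = 9·E₁ + 3·E₂, S₂ = −3·E₁ − 2·E₂; reading off coefficients, c₁ = [9, -3] and c₂ = [3, -2].
Hence T = [1, 0] ⊗ [0, 1] ⊗ [9, -3] + [3, 2] ⊗ [1, -3] ⊗ [3, -2], so rank(T) ≤ 2.
These bounds meet, so rank(T) = 2.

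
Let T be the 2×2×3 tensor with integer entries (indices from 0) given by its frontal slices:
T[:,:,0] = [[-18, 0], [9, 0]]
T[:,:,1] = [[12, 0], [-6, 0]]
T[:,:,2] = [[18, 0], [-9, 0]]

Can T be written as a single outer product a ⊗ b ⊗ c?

Yes

The mode-1 fibre T[:,0,0] = [-18, 9] gives a = [2, -1] (primitive direction); the mode-2 fibre T[0,:,0] = [-18, 0] gives b = [1, 0]; then c[k] = T[0,0,k] / (a[0]·b[0]) = [-18, 12, 18] / 2 = [-9, 6, 9].
Expanding [2, -1] ⊗ [1, 0] ⊗ [-9, 6, 9] reproduces all 12 entries of T, so T = [2, -1] ⊗ [1, 0] ⊗ [-9, 6, 9] and rank(T) ≤ 1.
Equivalently every frontal slice T[:,:,k] is c[k] times the rank-1 matrix [2, -1] ⊗ [1, 0]. So T has rank 1 (it is nonzero).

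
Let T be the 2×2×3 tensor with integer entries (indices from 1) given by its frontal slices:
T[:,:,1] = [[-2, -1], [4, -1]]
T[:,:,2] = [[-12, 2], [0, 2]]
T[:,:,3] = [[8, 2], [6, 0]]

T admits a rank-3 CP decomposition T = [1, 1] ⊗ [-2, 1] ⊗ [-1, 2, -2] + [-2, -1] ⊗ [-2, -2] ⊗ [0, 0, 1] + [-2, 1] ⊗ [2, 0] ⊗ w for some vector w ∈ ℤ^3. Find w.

Subtract the known terms from T to get the rank-1 residual R = [-2, 1] ⊗ [2, 0] ⊗ w, so R[i,j,k] = a[i]·b[j]·w[k]. Pick indices with nonzero a[1]·b[1] = (-2)·(2) = -4. Only the fibre through (1,1,·) is needed: R[1,1,:] = T[1,1,:] − Σₗ aₗ[1]bₗ[1]cₗ = [-2, -12, 8] − (1)·(-2)·[-1, 2, -2] − (-2)·(-2)·[0, 0, 1] = [-4, -8, 0]. Then w[k] = R[1,1,k] / -4 for each k, giving w = [-4, -8, 0] / -4 = [1, 2, 0].

w = [1, 2, 0]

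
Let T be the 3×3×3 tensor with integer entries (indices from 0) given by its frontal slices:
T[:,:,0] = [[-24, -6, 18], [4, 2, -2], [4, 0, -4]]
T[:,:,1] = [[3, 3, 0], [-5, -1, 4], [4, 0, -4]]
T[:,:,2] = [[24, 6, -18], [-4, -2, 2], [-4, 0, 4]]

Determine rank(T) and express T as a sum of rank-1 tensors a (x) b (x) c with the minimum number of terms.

rank(T) = 2

Lower bound: the mode-2 unfolding of T (rows indexed by j, columns by (i,k) = (0,0), (0,1), (0,2), (1,0), (1,1), (1,2), (2,0), (2,1), (2,2)) is [[-24, 3, 24, 4, -5, -4, 4, 4, -4], [-6, 3, 6, 2, -1, -2, 0, 0, 0], [18, 0, -18, -2, 4, 2, -4, -4, 4]].
There the 2×2 minor on rows j ∈ {0, 1}, columns (i,k) ∈ {(0,0), (0,1)} is det [[-24, 3], [-6, 3]] = -54 ≠ 0, so this unfolding has rank ≥ 2; CP rank is at least every unfolding rank, so rank(T) ≥ 2. (Flattening ranks never certify an upper bound on CP rank; for that we must actually write T with 2 rank-1 terms.)
Upper bound — finding two terms. Write S_k = T[:,:,k] for the frontal slices: S₀ = [[-24, -6, 18], [4, 2, -2], [4, 0, -4]], S₁ = [[3, 3, 0], [-5, -1, 4], [4, 0, -4]], S₂ = [[24, 6, -18], [-4, -2, 2], [-4, 0, 4]].
If T = a₁ (x) b₁ (x) c₁ + a₂ (x) b₂ (x) c₂ then each S_k = c₁[k]·a₁b₁ᵀ + c₂[k]·a₂b₂ᵀ. S₀ and S₁ are linearly independent, so a₁b₁ᵀ and a₂b₂ᵀ must span the same plane of matrices: they are the rank-1 matrices of the form x·S₀ + y·S₁.
The 2×2 minor of x·S₀ + y·S₁ on rows {0,1}, columns {0,1} is −24·x² − 12·xy + 12·y² = (-12)·(2·x − y)(x + y), vanishing at (x:y) = (1:2) and (1:-1).
M₁ = S₀ + 2·S₁ = [[-18, 0, 18], [-6, 0, 6], [12, 0, -12]] = (-6)·[3, 1, -2][1, 0, -1]ᵀ and M₂ = S₀ − S₁ = [[-27, -9, 18], [9, 3, -6], [0, 0, 0]] = (-3)·[3, -1, 0][3, 1, -2]ᵀ, so take a₁ = [3, 1, -2], b₁ = [1, 0, -1], a₂ = [3, -1, 0], b₂ = [3, 1, -2].
Each slice is an integer combination of E₁ = a₁b₁ᵀ and E₂ = a₂b₂ᵀ: S₀ = −2·E₁ − 2·E₂, S₁ = −2·E₁ + E₂, S₂ = 2·E₁ + 2·E₂; reading off coefficients, c₁ = [-2, -2, 2] and c₂ = [-2, 1, 2].
Hence T = [3, 1, -2] (x) [1, 0, -1] (x) [-2, -2, 2] + [3, -1, 0] (x) [3, 1, -2] (x) [-2, 1, 2], so rank(T) ≤ 2.
These bounds meet, so rank(T) = 2.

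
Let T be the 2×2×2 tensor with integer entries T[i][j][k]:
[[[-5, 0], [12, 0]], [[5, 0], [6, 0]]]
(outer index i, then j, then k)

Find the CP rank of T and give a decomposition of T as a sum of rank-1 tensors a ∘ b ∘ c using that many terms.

Lower bound: in the mode-1 unfolding of T (rows indexed by i, columns by (j,k)) the 2×2 minor on rows i ∈ {0, 1}, columns (j,k) ∈ {(0,0), (1,0)} is det [[-5, 12], [5, 6]] = -90 ≠ 0, so that unfolding has rank ≥ 2 and hence rank(T) ≥ 2 (CP rank is at least every unfolding rank, though it can be larger).
Upper bound: T[:,:,k] = c[k]·M for every slice, with c = (1, 0) and M = [[-5, 12], [5, 6]] (rows i, columns j).
Splitting M by its rows (i = 0, 1), M = (1, 0)(-5, 12)ᵀ + (0, 1)(5, 6)ᵀ.
Hence T = (1, 0) ∘ (-5, 12) ∘ (1, 0) + (0, 1) ∘ (5, 6) ∘ (1, 0), so rank(T) ≤ 2.
These bounds meet, so rank(T) = 2.

rank(T) = 2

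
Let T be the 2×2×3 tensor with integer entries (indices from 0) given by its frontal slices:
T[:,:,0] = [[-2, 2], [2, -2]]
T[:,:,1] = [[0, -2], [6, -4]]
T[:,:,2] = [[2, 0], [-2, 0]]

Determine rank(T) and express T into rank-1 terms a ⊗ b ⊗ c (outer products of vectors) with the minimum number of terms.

rank(T) = 3

Lower bound: the mode-3 unfolding of T (rows indexed by k, columns by (i,j) = (0,0), (0,1), (1,0), (1,1)) is [[-2, 2, 2, -2], [0, -2, 6, -4], [2, 0, -2, 0]].
There the 3×3 minor on rows k ∈ {0, 1, 2}, columns (i,j) ∈ {(0,0), (0,1), (1,0)} is det [[-2, 2, 2], [0, -2, 6], [2, 0, -2]] = 24 ≠ 0, so this unfolding has rank ≥ 3; CP rank is at least every unfolding rank, so rank(T) ≥ 3. (Unfolding ranks only ever bound the CP rank from below — rank(T) can be strictly larger than all of them — so the matching upper bound has to come from an explicit 3-term decomposition.)
Upper bound: T is a sum of 3 rank-1 terms, T = (1, -1) ⊗ (1, 0) ⊗ (-4, -2, 2) + (1, -1) ⊗ (1, 1) ⊗ (2, 0, 0) + (1, 2) ⊗ (1, -1) ⊗ (0, 2, 0) (one valid choice — decompositions are not unique — normalised so each a, b is primitive with positive first nonzero entry; check it by expanding all entries), so rank(T) ≤ 3.
These bounds meet, so rank(T) = 3.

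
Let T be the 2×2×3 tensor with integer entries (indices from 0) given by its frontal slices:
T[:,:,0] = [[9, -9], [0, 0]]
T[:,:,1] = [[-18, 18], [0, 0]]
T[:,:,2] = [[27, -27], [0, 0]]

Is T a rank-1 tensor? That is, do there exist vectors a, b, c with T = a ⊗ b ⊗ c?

The mode-1 fibre T[:,0,0] = [9, 0] gives a = [1, 0] (primitive direction); the mode-2 fibre T[0,:,0] = [9, -9] gives b = [1, -1]; then c[k] = T[0,0,k] / (a[0]·b[0]) = [9, -18, 27] / 1 = [9, -18, 27].
Expanding [1, 0] ⊗ [1, -1] ⊗ [9, -18, 27] reproduces all 12 entries of T, so T = [1, 0] ⊗ [1, -1] ⊗ [9, -18, 27] and rank(T) ≤ 1.
Equivalently every frontal slice T[:,:,k] is c[k] times the rank-1 matrix [1, 0] ⊗ [1, -1]. So T has rank 1 (it is nonzero).

Yes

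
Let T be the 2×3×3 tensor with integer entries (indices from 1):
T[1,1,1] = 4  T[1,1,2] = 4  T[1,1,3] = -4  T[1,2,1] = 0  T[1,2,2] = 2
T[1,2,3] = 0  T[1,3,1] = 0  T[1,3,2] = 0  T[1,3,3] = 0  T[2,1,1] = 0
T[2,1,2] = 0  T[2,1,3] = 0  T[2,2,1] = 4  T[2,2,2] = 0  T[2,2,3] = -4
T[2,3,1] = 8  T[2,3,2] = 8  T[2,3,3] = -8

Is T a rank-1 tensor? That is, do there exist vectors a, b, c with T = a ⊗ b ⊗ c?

The mode-2 unfolding of T (rows indexed by j, columns by (i,k) = (1,1), (1,2), (1,3), (2,1), (2,2), (2,3)) is [[4, 4, -4, 0, 0, 0], [0, 2, 0, 4, 0, -4], [0, 0, 0, 8, 8, -8]].
There the 3×3 minor on rows j ∈ {1, 2, 3}, columns (i,k) ∈ {(1,1), (1,2), (2,1)} is det [[4, 4, 0], [0, 2, 4], [0, 0, 8]] = 64 ≠ 0, so this unfolding has rank ≥ 3; CP rank is at least every unfolding rank, so rank(T) ≥ 3.
In particular rank(T) ≥ 3 > 1, so T is not rank-1.

No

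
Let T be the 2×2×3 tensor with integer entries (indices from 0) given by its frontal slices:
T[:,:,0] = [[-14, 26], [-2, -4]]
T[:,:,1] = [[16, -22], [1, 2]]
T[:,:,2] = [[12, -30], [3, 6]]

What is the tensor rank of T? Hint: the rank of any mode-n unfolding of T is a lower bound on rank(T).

2

Lower bound: the mode-3 unfolding of T (rows indexed by k, columns by (i,j) = (0,0), (0,1), (1,0), (1,1)) is [[-14, 26, -2, -4], [16, -22, 1, 2], [12, -30, 3, 6]].
There the 2×2 minor on rows k ∈ {0, 1}, columns (i,j) ∈ {(0,0), (0,1)} is det [[-14, 26], [16, -22]] = -108 ≠ 0, so this unfolding has rank ≥ 2; CP rank is at least every unfolding rank, so rank(T) ≥ 2. (Unfolding ranks only ever bound the CP rank from below — rank(T) can be strictly larger than all of them — so the matching upper bound has to come from an explicit 2-term decomposition.)
Upper bound — finding two terms. Write S_k = T[:,:,k] for the frontal slices: S₀ = [[-14, 26], [-2, -4]], S₁ = [[16, -22], [1, 2]], S₂ = [[12, -30], [3, 6]].
If T = a₁ ⊗ b₁ ⊗ c₁ + a₂ ⊗ b₂ ⊗ c₂ then each S_k = c₁[k]·a₁b₁ᵀ + c₂[k]·a₂b₂ᵀ. S₀ and S₁ are linearly independent, so a₁b₁ᵀ and a₂b₂ᵀ must span the same plane of matrices: they are the rank-1 matrices of the form x·S₀ + y·S₁.
det(x·S₀ + y·S₁) is 108·x² − 162·xy + 54·y² = 54·(2·x − y)(x − y), vanishing at (x:y) = (1:2) and (1:1).
M₁ = S₀ + 2·S₁ = [[18, -18], [0, 0]] = 18·(1, 0)(1, -1)ᵀ and M₂ = S₀ + S₁ = [[2, 4], [-1, -2]] = (2, -1)(1, 2)ᵀ, so take a₁ = (1, 0), b₁ = (1, -1), a₂ = (2, -1), b₂ = (1, 2).
Each slice is an integer combination of E₁ = a₁b₁ᵀ and E₂ = a₂b₂ᵀ: S₀ = −18·E₁ + 2·E₂, S₁ = 18·E₁ − E₂, S₂ = 18·E₁ − 3·E₂; reading off coefficients, c₁ = (-18, 18, 18) and c₂ = (2, -1, -3).
Hence T = (1, 0) ⊗ (1, -1) ⊗ (-18, 18, 18) + (2, -1) ⊗ (1, 2) ⊗ (2, -1, -3), so rank(T) ≤ 2.
These bounds meet, so rank(T) = 2.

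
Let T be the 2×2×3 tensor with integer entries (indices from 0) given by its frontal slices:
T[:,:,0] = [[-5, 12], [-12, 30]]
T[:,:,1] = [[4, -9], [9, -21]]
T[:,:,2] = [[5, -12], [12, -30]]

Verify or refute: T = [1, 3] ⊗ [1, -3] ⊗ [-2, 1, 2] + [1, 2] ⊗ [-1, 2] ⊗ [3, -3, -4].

No

Reconstruct entry (0,0,2) from the claimed factors: Σₗ aₗ[0]bₗ[0]cₗ[2] = (1)·(1)·(2) + (1)·(-1)·(-4) = 6, but T[0,0,2] = 5. The claim is false.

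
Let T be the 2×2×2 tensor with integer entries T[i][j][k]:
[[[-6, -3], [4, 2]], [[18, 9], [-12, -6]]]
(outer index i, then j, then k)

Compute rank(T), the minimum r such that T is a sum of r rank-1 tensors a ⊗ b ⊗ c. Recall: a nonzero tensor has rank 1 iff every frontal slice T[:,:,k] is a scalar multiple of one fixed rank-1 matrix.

1

Lower bound: T ≠ 0 (e.g. T[0,0,0] = -6), so rank(T) ≥ 1.
Upper bound: if T = a ⊗ b ⊗ c then every fibre of T is a multiple of the corresponding factor, so read the factors off the fibres through the nonzero entry T[0,0,0] = -6.
The mode-1 fibre T[:,0,0] = [-6, 18] gives a = [1, -3] (primitive direction); the mode-2 fibre T[0,:,0] = [-6, 4] gives b = [3, -2]; then c[k] = T[0,0,k] / (a[0]·b[0]) = [-6, -3] / 3 = [-2, -1].
Expanding [1, -3] ⊗ [3, -2] ⊗ [-2, -1] reproduces all 8 entries of T, so T = [1, -3] ⊗ [3, -2] ⊗ [-2, -1] and rank(T) ≤ 1.
These bounds meet, so rank(T) = 1.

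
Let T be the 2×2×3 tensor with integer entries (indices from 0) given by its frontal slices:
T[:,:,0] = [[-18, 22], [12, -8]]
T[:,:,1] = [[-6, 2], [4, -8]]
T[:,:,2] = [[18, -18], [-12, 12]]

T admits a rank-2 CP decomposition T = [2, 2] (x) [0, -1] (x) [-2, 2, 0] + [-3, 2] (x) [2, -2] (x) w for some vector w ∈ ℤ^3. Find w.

w = [3, 1, -3]

Subtract the known terms from T to get the rank-1 residual R = [-3, 2] (x) [2, -2] (x) w, so R[i,j,k] = a[i]·b[j]·w[k]. Pick indices with nonzero a[0]·b[0] = (-3)·(2) = -6. Only the fibre through (0,0,·) is needed: R[0,0,:] = T[0,0,:] − Σₗ aₗ[0]bₗ[0]cₗ = [-18, -6, 18] − (2)·(0)·[-2, 2, 0] = [-18, -6, 18]. Then w[k] = R[0,0,k] / -6 for each k, giving w = [-18, -6, 18] / -6 = [3, 1, -3].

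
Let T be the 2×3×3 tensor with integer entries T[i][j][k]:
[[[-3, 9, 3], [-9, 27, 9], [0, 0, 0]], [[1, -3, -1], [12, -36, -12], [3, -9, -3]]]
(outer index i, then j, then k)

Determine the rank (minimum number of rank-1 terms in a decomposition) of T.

2

Lower bound: the mode-2 unfolding of T (rows indexed by j, columns by (i,k) = (0,0), (0,1), (0,2), (1,0), (1,1), (1,2)) is [[-3, 9, 3, 1, -3, -1], [-9, 27, 9, 12, -36, -12], [0, 0, 0, 3, -9, -3]].
There the 2×2 minor on rows j ∈ {0, 1}, columns (i,k) ∈ {(0,0), (1,0)} is det [[-3, 1], [-9, 12]] = -27 ≠ 0, so this unfolding has rank ≥ 2; CP rank is at least every unfolding rank, so rank(T) ≥ 2. (This is only a lower bound: in general the CP rank may exceed every unfolding rank, so we still need to exhibit 2 rank-1 terms summing to T.)
Upper bound — finding two terms. Every mode-3 slice of T is a multiple of one matrix: T[:,:,k] = c[k]·M with c = [1, -3, -1] and M = [[-3, -9, 0], [1, 12, 3]] (rows indexed by i, columns by j). So it suffices to write M as a sum of two rank-1 matrices.
Splitting M by its rows (i = 0, 1), M = [1, 0][-3, -9, 0]ᵀ + [0, 1][1, 12, 3]ᵀ.
Hence T = [1, 0] (x) [-3, -9, 0] (x) [1, -3, -1] + [0, 1] (x) [1, 12, 3] (x) [1, -3, -1], so rank(T) ≤ 2.
These bounds meet, so rank(T) = 2.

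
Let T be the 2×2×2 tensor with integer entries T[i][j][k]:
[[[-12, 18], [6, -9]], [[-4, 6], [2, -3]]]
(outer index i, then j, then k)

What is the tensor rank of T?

1

Lower bound: T ≠ 0 (e.g. T[0,0,0] = -12), so rank(T) ≥ 1.
Upper bound: if T = a ∘ b ∘ c then every fibre of T is a multiple of the corresponding factor, so read the factors off the fibres through the nonzero entry T[0,0,0] = -12.
The mode-1 fibre T[:,0,0] = [-12, -4] gives a = (3, 1) (primitive direction); the mode-2 fibre T[0,:,0] = [-12, 6] gives b = (2, -1); then c[k] = T[0,0,k] / (a[0]·b[0]) = [-12, 18] / 6 = (-2, 3).
Expanding (3, 1) ∘ (2, -1) ∘ (-2, 3) reproduces all 8 entries of T, so T = (3, 1) ∘ (2, -1) ∘ (-2, 3) and rank(T) ≤ 1.
These bounds meet, so rank(T) = 1.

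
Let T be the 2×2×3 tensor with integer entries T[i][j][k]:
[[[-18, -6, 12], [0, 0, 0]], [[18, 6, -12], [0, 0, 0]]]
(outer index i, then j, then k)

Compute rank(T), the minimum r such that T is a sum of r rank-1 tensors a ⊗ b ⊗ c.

1

Lower bound: T ≠ 0 (e.g. T[0,0,0] = -18), so rank(T) ≥ 1.
Upper bound: the mode-1 fibre T[:,0,0] = [-18, 18] gives a = [1, -1] (primitive direction); the mode-2 fibre T[0,:,0] = [-18, 0] gives b = [1, 0]; then c[k] = T[0,0,k] / (a[0]·b[0]) = [-18, -6, 12] / 1 = [-18, -6, 12].
Expanding [1, -1] ⊗ [1, 0] ⊗ [-18, -6, 12] reproduces all 12 entries of T, so T = [1, -1] ⊗ [1, 0] ⊗ [-18, -6, 12] and rank(T) ≤ 1.
These bounds meet, so rank(T) = 1.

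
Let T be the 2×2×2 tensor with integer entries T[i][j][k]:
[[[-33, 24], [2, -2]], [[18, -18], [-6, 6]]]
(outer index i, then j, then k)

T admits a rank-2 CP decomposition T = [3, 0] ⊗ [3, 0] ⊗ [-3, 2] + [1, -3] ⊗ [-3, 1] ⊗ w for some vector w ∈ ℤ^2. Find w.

w = [2, -2]

Subtract the known terms from T to get the rank-1 residual R = [1, -3] ⊗ [-3, 1] ⊗ w, so R[i,j,k] = a[i]·b[j]·w[k]. Pick indices with nonzero a[0]·b[0] = (1)·(-3) = -3. Only the fibre through (0,0,·) is needed: R[0,0,:] = T[0,0,:] − Σₗ aₗ[0]bₗ[0]cₗ = [-33, 24] − (3)·(3)·[-3, 2] = [-6, 6]. Then w[k] = R[0,0,k] / -3 for each k, giving w = [-6, 6] / -3 = [2, -2].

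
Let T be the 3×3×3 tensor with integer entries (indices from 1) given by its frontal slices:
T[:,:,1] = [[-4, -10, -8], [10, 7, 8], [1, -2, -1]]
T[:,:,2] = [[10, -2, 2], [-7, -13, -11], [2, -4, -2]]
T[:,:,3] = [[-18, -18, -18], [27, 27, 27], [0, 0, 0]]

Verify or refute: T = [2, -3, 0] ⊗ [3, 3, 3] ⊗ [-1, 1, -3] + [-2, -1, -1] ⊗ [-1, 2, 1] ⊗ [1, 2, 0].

Yes

Reconstruct entrywise from the claimed factors. For example, T[1,1,2] = 10 and Σₗ aₗ[1]bₗ[1]cₗ[2] = (2)·(3)·(1) + (-2)·(-1)·(2) = 10; checking all 27 entries, every one matches. The claim holds.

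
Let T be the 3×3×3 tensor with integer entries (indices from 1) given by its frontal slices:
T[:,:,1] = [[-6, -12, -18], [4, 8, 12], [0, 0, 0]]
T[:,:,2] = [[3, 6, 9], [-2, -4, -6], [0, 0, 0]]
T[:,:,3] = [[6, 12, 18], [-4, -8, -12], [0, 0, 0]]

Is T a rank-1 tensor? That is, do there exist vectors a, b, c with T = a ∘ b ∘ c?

Yes

The mode-1 fibre T[:,1,1] = [-6, 4, 0] gives a = [3, -2, 0] (primitive direction); the mode-2 fibre T[1,:,1] = [-6, -12, -18] gives b = [1, 2, 3]; then c[k] = T[1,1,k] / (a[1]·b[1]) = [-6, 3, 6] / 3 = [-2, 1, 2].
Expanding [3, -2, 0] ∘ [1, 2, 3] ∘ [-2, 1, 2] reproduces all 27 entries of T, so T = [3, -2, 0] ∘ [1, 2, 3] ∘ [-2, 1, 2] and rank(T) ≤ 1.
Equivalently every frontal slice T[:,:,k] is c[k] times the rank-1 matrix [3, -2, 0] ∘ [1, 2, 3]. So T has rank 1 (it is nonzero).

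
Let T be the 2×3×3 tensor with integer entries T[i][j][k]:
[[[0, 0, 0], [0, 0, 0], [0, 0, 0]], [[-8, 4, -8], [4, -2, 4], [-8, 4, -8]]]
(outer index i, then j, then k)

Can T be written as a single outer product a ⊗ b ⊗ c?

Yes

The mode-1 fibre T[:,0,0] = [0, -8] gives a = [0, 1] (primitive direction); the mode-2 fibre T[1,:,0] = [-8, 4, -8] gives b = [2, -1, 2]; then c[k] = T[1,0,k] / (a[1]·b[0]) = [-8, 4, -8] / 2 = [-4, 2, -4].
Expanding [0, 1] ⊗ [2, -1, 2] ⊗ [-4, 2, -4] reproduces all 18 entries of T, so T = [0, 1] ⊗ [2, -1, 2] ⊗ [-4, 2, -4] and rank(T) ≤ 1.
Equivalently every frontal slice T[:,:,k] is c[k] times the rank-1 matrix [0, 1] ⊗ [2, -1, 2]. So T has rank 1 (it is nonzero).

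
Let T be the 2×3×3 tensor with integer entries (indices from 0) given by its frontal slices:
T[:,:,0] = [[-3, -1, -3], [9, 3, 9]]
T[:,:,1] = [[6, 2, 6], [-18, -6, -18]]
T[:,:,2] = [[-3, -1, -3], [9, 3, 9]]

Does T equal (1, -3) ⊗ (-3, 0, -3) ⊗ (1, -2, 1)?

No

Reconstruct entry (0,1,0) from the claimed factors: Σₗ aₗ[0]bₗ[1]cₗ[0] = (1)·(0)·(1) = 0, but T[0,1,0] = -1. The claim is false.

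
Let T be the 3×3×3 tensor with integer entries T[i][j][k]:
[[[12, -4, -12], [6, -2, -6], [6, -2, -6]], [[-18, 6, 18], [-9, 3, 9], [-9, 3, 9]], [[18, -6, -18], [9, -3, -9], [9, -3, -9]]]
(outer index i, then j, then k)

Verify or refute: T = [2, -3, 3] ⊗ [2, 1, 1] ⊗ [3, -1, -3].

Reconstruct entrywise from the claimed factors. For example, T[0,2,1] = -2 and Σₗ aₗ[0]bₗ[2]cₗ[1] = (2)·(1)·(-1) = -2; checking all 27 entries, every one matches. The claim holds.

Yes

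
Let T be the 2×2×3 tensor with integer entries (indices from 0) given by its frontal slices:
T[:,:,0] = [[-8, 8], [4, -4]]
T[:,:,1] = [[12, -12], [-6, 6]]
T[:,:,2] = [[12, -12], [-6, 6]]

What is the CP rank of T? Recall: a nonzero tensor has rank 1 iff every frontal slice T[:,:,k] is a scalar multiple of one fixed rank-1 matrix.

Lower bound: T ≠ 0 (e.g. T[0,0,0] = -8), so rank(T) ≥ 1.
Upper bound: the mode-1 fibre T[:,0,0] = [-8, 4] gives a = [2, -1] (primitive direction); the mode-2 fibre T[0,:,0] = [-8, 8] gives b = [1, -1]; then c[k] = T[0,0,k] / (a[0]·b[0]) = [-8, 12, 12] / 2 = [-4, 6, 6].
Expanding [2, -1] ⊗ [1, -1] ⊗ [-4, 6, 6] reproduces all 12 entries of T, so T = [2, -1] ⊗ [1, -1] ⊗ [-4, 6, 6] and rank(T) ≤ 1.
These bounds meet, so rank(T) = 1.

1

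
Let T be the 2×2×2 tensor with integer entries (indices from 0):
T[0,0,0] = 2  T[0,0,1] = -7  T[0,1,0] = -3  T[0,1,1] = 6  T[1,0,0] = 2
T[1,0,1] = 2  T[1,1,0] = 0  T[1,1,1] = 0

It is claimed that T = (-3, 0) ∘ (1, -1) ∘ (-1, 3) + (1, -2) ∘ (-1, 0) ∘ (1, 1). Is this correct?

No

Reconstruct entry (0,0,1) from the claimed factors: Σₗ aₗ[0]bₗ[0]cₗ[1] = (-3)·(1)·(3) + (1)·(-1)·(1) = -10, but T[0,0,1] = -7. The claim is false.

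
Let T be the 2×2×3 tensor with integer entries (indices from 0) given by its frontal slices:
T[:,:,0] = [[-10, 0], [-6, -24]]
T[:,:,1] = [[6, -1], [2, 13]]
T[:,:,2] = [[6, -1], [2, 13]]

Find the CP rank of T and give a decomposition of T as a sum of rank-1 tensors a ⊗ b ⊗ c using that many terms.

rank(T) = 2

Lower bound: the mode-2 unfolding of T (rows indexed by j, columns by (i,k) = (0,0), (0,1), (0,2), (1,0), (1,1), (1,2)) is [[-10, 6, 6, -6, 2, 2], [0, -1, -1, -24, 13, 13]].
There the 2×2 minor on rows j ∈ {0, 1}, columns (i,k) ∈ {(0,0), (0,1)} is det [[-10, 6], [0, -1]] = 10 ≠ 0, so this unfolding has rank ≥ 2; CP rank is at least every unfolding rank, so rank(T) ≥ 2. (This is only a lower bound: in general the CP rank may exceed every unfolding rank, so we still need to exhibit 2 rank-1 terms summing to T.)
Upper bound — finding two terms. Write S_k = T[:,:,k] for the frontal slices: S₀ = [[-10, 0], [-6, -24]], S₁ = [[6, -1], [2, 13]], S₂ = [[6, -1], [2, 13]].
If T = a₁ ⊗ b₁ ⊗ c₁ + a₂ ⊗ b₂ ⊗ c₂ then each S_k = c₁[k]·a₁b₁ᵀ + c₂[k]·a₂b₂ᵀ. S₀ and S₁ are linearly independent, so a₁b₁ᵀ and a₂b₂ᵀ must span the same plane of matrices: they are the rank-1 matrices of the form x·S₀ + y·S₁.
det(x·S₀ + y·S₁) is 240·x² − 280·xy + 80·y² = 40·(3·x − 2·y)(2·x − y), vanishing at (x:y) = (2:3) and (1:2).
M₁ = 2·S₀ + 3·S₁ = [[-2, -3], [-6, -9]] = −[1, 3][2, 3]ᵀ and M₂ = S₀ + 2·S₁ = [[2, -2], [-2, 2]] = 2·[1, -1][1, -1]ᵀ, so take a₁ = [1, 3], b₁ = [2, 3], a₂ = [1, -1], b₂ = [1, -1].
Each slice is an integer combination of E₁ = a₁b₁ᵀ and E₂ = a₂b₂ᵀ: S₀ = −2·E₁ − 6·E₂, S₁ = E₁ + 4·E₂, S₂ = E₁ + 4·E₂; reading off coefficients, c₁ = [-2, 1, 1] and c₂ = [-6, 4, 4].
Hence T = [1, 3] ⊗ [2, 3] ⊗ [-2, 1, 1] + [1, -1] ⊗ [1, -1] ⊗ [-6, 4, 4], so rank(T) ≤ 2.
These bounds meet, so rank(T) = 2.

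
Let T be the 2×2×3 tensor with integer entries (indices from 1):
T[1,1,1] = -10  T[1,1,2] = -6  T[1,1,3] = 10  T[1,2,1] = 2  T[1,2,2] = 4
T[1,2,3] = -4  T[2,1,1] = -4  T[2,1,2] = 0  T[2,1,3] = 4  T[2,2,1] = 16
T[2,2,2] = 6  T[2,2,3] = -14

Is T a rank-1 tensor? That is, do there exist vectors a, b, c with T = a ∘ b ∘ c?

No

The mode-3 unfolding of T (rows indexed by k, columns by (i,j) = (1,1), (1,2), (2,1), (2,2)) is [[-10, 2, -4, 16], [-6, 4, 0, 6], [10, -4, 4, -14]].
There the 3×3 minor on rows k ∈ {1, 2, 3}, columns (i,j) ∈ {(1,1), (1,2), (2,1)} is det [[-10, 2, -4], [-6, 4, 0], [10, -4, 4]] = -48 ≠ 0, so this unfolding has rank ≥ 3; CP rank is at least every unfolding rank, so rank(T) ≥ 3.
In particular rank(T) ≥ 3 > 1, so T is not rank-1.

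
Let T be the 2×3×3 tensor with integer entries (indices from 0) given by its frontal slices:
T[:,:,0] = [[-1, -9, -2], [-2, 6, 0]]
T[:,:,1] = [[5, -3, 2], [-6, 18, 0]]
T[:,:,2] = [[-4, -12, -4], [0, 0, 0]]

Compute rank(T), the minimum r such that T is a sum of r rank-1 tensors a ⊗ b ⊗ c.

Lower bound: the mode-3 unfolding of T (rows indexed by k, columns by (i,j) = (0,0), (0,1), (0,2), (1,0), (1,1), (1,2)) is [[-1, -9, -2, -2, 6, 0], [5, -3, 2, -6, 18, 0], [-4, -12, -4, 0, 0, 0]].
There the 2×2 minor on rows k ∈ {0, 1}, columns (i,j) ∈ {(0,0), (0,1)} is det [[-1, -9], [5, -3]] = 48 ≠ 0, so this unfolding has rank ≥ 2; CP rank is at least every unfolding rank, so rank(T) ≥ 2. (Flattening ranks never certify an upper bound on CP rank; for that we must actually write T with 2 rank-1 terms.)
Upper bound — finding two terms. Write S_k = T[:,:,k] for the frontal slices: S₀ = [[-1, -9, -2], [-2, 6, 0]], S₁ = [[5, -3, 2], [-6, 18, 0]], S₂ = [[-4, -12, -4], [0, 0, 0]].
If T = a₁ ⊗ b₁ ⊗ c₁ + a₂ ⊗ b₂ ⊗ c₂ then each S_k = c₁[k]·a₁b₁ᵀ + c₂[k]·a₂b₂ᵀ. S₀ and S₁ are linearly independent, so a₁b₁ᵀ and a₂b₂ᵀ must span the same plane of matrices: they are the rank-1 matrices of the form x·S₀ + y·S₁.
The 2×2 minor of x·S₀ + y·S₁ on rows {0,1}, columns {0,1} is −24·x² − 48·xy + 72·y² = (-24)·(x + 3·y)(x − y), vanishing at (x:y) = (3:-1) and (1:1).
M₁ = 3·S₀ − S₁ = [[-8, -24, -8], [0, 0, 0]] = (-8)·(1, 0)(1, 3, 1)ᵀ and M₂ = S₀ + S₁ = [[4, -12, 0], [-8, 24, 0]] = 4·(1, -2)(1, -3, 0)ᵀ, so take a₁ = (1, 0), b₁ = (1, 3, 1), a₂ = (1, -2), b₂ = (1, -3, 0).
Each slice is an integer combination of E₁ = a₁b₁ᵀ and E₂ = a₂b₂ᵀ: S₀ = −2·E₁ + E₂, S₁ = 2·E₁ + 3·E₂, S₂ = −4·E₁; reading off coefficients, c₁ = (-2, 2, -4) and c₂ = (1, 3, 0).
Hence T = (1, 0) ⊗ (1, 3, 1) ⊗ (-2, 2, -4) + (1, -2) ⊗ (1, -3, 0) ⊗ (1, 3, 0), so rank(T) ≤ 2.
These bounds meet, so rank(T) = 2.
Check entry T[1,0,1] = -6: (0)·(1)·(2) + (-2)·(1)·(3) = -6.

2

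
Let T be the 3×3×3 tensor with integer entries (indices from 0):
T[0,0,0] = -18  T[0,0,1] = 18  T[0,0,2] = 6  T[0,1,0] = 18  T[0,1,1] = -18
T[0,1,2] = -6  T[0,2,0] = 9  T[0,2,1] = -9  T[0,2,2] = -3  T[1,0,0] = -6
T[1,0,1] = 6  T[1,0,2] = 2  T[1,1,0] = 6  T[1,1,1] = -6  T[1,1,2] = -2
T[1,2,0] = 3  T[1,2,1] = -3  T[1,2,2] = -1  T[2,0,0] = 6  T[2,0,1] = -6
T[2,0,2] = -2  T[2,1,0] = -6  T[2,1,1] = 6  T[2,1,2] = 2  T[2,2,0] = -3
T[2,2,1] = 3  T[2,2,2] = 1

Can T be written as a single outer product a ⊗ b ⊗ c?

Yes

If T = a ⊗ b ⊗ c then every fibre of T is a multiple of the corresponding factor, so read the factors off the fibres through the nonzero entry T[0,0,0] = -18.
The mode-1 fibre T[:,0,0] = [-18, -6, 6] gives a = [3, 1, -1] (primitive direction); the mode-2 fibre T[0,:,0] = [-18, 18, 9] gives b = [2, -2, -1]; then c[k] = T[0,0,k] / (a[0]·b[0]) = [-18, 18, 6] / 6 = [-3, 3, 1].
Expanding [3, 1, -1] ⊗ [2, -2, -1] ⊗ [-3, 3, 1] reproduces all 27 entries of T, so T = [3, 1, -1] ⊗ [2, -2, -1] ⊗ [-3, 3, 1] and rank(T) ≤ 1.
Equivalently every frontal slice T[:,:,k] is c[k] times the rank-1 matrix [3, 1, -1] ⊗ [2, -2, -1]. So T has rank 1 (it is nonzero).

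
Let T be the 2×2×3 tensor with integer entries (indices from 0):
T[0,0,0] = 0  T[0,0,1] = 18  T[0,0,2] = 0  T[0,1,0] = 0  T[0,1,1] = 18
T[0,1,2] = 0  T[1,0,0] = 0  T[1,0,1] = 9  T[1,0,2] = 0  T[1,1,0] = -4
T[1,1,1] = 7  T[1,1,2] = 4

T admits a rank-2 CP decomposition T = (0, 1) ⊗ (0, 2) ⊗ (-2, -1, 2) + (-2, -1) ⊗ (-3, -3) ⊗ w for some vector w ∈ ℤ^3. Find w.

w = (0, 3, 0)

Subtract the known terms from T to get the rank-1 residual R = (-2, -1) ⊗ (-3, -3) ⊗ w, so R[i,j,k] = a[i]·b[j]·w[k]. Pick indices with nonzero a[0]·b[0] = (-2)·(-3) = 6. Only the fibre through (0,0,·) is needed: R[0,0,:] = T[0,0,:] − Σₗ aₗ[0]bₗ[0]cₗ = [0, 18, 0] − (0)·(0)·(-2, -1, 2) = [0, 18, 0]. Then w[k] = R[0,0,k] / 6 for each k, giving w = [0, 18, 0] / 6 = (0, 3, 0).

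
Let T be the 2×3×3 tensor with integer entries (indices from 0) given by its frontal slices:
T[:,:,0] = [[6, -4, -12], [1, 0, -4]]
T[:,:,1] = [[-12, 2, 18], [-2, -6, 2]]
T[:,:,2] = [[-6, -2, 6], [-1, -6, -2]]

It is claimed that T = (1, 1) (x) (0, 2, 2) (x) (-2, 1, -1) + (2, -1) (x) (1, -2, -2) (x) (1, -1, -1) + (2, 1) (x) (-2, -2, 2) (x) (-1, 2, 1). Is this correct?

No

Reconstruct entry (0,0,1) from the claimed factors: Σₗ aₗ[0]bₗ[0]cₗ[1] = (1)·(0)·(1) + (2)·(1)·(-1) + (2)·(-2)·(2) = -10, but T[0,0,1] = -12. The claim is false.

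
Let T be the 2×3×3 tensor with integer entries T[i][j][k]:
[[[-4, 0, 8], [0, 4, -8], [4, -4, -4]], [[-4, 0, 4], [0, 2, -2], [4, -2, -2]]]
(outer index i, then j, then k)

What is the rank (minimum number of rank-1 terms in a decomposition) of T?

3

Lower bound: in the mode-2 unfolding of T (rows indexed by j, columns by (i,k)) the 3×3 minor on rows j ∈ {0, 1, 2}, columns (i,k) ∈ {(0,0), (0,1), (0,2)} is det [[-4, 0, 8], [0, 4, -8], [4, -4, -4]] = 64 ≠ 0, so that unfolding has rank ≥ 3 and hence rank(T) ≥ 3 (CP rank is at least every unfolding rank, though it can be larger).
Upper bound: T is a sum of 3 rank-1 terms, T = [1, 0] ⊗ [1, -1, -1] ⊗ [0, 0, 4] + [1, 1] ⊗ [1, 0, -1] ⊗ [-4, 0, 4] + [2, 1] ⊗ [0, 1, -1] ⊗ [0, 2, -2] (written with every a and b primitive with positive leading entry and the scale carried by c; CP decompositions are not unique, and this one is verified by expanding entrywise), so rank(T) ≤ 3.
These bounds meet, so rank(T) = 3.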